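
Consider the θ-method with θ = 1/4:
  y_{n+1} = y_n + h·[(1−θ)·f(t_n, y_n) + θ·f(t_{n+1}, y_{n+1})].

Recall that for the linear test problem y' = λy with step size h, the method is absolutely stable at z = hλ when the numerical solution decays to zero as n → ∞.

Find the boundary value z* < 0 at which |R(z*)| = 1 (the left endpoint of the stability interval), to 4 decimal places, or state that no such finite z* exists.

Set f=λy, z=hλ:
  y_{n+1} = y_n + z·[3/4·y_n + 1/4·y_{n+1}] ⇒ (1 − 1/4z)y_{n+1} = (1 + 3/4z)y_n
  ⇒ R(z) = (1 + 3/4z)/(1 − 1/4z).

Need |R(x)|<1, x<0.
x=-0.86: |R|=0.2922
R=−1: 1+3/4x = −1+1/4x ⇒ -1/2x=2 ⇒ x=2/(-1/2)=-4.0000
Confirm numerically:
  x=-3.557: |R|=0.88276 <1
  x=-3.467: |R|=0.85724 <1
  x=-3.221: |R|=0.78424 <1
  x=-1.826: |R|=0.25369 <1
  x=-4.578: |R|=1.13476 >1
  x=-4.445: |R|=1.10539 >1
  x=-4.352: |R|=1.08429 >1
Interval (-4.0000, 0).

left endpoint -4.0000.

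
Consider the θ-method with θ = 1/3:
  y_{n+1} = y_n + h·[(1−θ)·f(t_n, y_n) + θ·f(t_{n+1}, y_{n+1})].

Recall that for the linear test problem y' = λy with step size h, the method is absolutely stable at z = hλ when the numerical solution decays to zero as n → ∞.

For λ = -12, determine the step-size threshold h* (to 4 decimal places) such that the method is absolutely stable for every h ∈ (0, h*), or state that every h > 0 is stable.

On y'=λy, z=hλ:
  y_{n+1} = y_n + z·[2/3·y_n + 1/3·y_{n+1}] ⇒ (1 − 1/3z)y_{n+1} = (1 + 2/3z)y_n
  Hence R(z) = (1 + 2/3z)/(1 − 1/3z).

Need |R(x)|<1, x<0.
x=-1.32: |R|=0.0833
R=−1: 1+2/3x = −1+1/3x ⇒ -1/3x=2 ⇒ x=2/(-1/3)=-6.0000
Confirm numerically:
  x=-4.712: |R|=0.83299 <1
  x=-4.023: |R|=0.71850 <1
  x=-2.657: |R|=0.40905 <1
  x=-2.552: |R|=0.37896 <1
  x=-6.545: |R|=1.05710 >1
  x=-6.421: |R|=1.04469 >1
Stable set (-6.0000, 0).

(-6.0000,0); λ=-12 ⇒ h* = (6)/12 = 0.5000.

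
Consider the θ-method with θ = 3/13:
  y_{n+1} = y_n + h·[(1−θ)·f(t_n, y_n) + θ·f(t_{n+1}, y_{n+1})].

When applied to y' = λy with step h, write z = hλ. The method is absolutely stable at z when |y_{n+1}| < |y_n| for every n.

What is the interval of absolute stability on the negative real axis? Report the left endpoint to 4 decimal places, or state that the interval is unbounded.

On y'=λy, z=hλ:
  y_{n+1} = y_n + z·[10/13·y_n + 3/13·y_{n+1}] ⇒ (1 − 3/13z)y_{n+1} = (1 + 10/13z)y_n
  R(z) = (1 + 10/13z)/(1 − 3/13z).

Need |R(x)|<1, x<0.
x=-1.57: |R|=0.1525
R=−1: 1+10/13x = −1+3/13x ⇒ -7/13x=2 ⇒ x=2/(-7/13)=-3.7143
Confirm numerically:
  x=-3.468: |R|=0.92634 <1
  x=-3.022: |R|=0.78039 <1
  x=-1.714: |R|=0.22820 <1
  x=-4.101: |R|=1.10698 >1
  x=-4.008: |R|=1.08216 >1
Interval (-3.7143, 0).

z∈(-3.7143,0).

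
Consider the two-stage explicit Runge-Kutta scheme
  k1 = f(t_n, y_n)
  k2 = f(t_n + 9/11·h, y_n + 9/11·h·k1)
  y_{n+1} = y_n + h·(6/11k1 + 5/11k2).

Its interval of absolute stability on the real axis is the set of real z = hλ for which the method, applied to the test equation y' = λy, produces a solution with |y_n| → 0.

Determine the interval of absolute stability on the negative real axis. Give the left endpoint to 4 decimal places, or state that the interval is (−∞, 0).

(-2.6889, 0).

Set f=λy, z=hλ:
  k1=λy_n ⇒ h·k1=z·y_n;  k2=λ(1+9/11z)y_n ⇒ h·k2=z(1+9/11z)y_n
  y_{n+1}/y_n = 1 + 6/11z + 5/11z(1+9/11z) = 1 + z + 45/121z²
  R(z) = 1 + z + 45/121z².

Need |R(x)|<1, x<0.
x=-1.01: |R|=0.3694
R=1: x+45/121x²=0 ⇒ x=−121/45=-2.6889; min R=1−1/(4·45/121)=0.3278>−1
Confirm numerically:
  x=-2.497: |R|=0.82180 <1
  x=-2.193: |R|=0.59556 <1
  x=-2.076: |R|=0.52681 <1
  x=-1.115: |R|=0.34736 <1
  x=-3.192: |R|=1.59725 >1
  x=-3.024: |R|=1.37688 >1
  x=-2.758: |R|=1.07089 >1
Stable set (-2.6889, 0).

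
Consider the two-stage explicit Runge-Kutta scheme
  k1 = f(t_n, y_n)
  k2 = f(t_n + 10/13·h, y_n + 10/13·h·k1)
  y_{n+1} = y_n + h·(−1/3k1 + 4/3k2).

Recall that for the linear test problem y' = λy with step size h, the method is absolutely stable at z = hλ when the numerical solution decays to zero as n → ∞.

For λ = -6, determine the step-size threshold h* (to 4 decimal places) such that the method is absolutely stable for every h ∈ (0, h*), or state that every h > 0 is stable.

(-0.9750,0); λ=-6 ⇒ h* = (39/40)/6 = 0.1625.

On y'=λy, z=hλ:
  k1=λy_n ⇒ h·k1=z·y_n;  k2=λ(1+10/13z)y_n ⇒ h·k2=z(1+10/13z)y_n
  y_{n+1}/y_n = 1 − 1/3z + 4/3z(1+10/13z) = 1 + z + 40/39z²
  so R(z) = 1 + z + 40/39z².

Find x<0 with |R(x)|<1.
x=-1.27: |R|=1.3843
R=1: x+40/39x²=0 ⇒ x=−39/40=-0.9750; min R=1−1/(4·40/39)=0.7562>−1
Confirm numerically:
  x=-0.862: |R|=0.90010 <1
  x=-0.815: |R|=0.86626 <1
  x=-0.444: |R|=0.75819 <1
  x=-1.528: |R|=1.86665 >1
  x=-1.512: |R|=1.83276 >1
Stable set (-0.9750, 0).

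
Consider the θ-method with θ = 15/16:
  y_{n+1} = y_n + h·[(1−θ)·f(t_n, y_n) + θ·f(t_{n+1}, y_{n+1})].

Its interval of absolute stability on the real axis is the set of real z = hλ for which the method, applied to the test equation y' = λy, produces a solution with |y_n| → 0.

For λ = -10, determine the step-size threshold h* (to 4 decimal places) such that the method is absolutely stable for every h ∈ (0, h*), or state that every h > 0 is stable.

Set f=λy, z=hλ:
  y_{n+1} = y_n + z·[1/16·y_n + 15/16·y_{n+1}] ⇒ (1 − 15/16z)y_{n+1} = (1 + 1/16z)y_n
  R(z) = (1 + 1/16z)/(1 − 15/16z).

Boundary: |R(x)|=1, x<0.
x=-0.39: |R|=0.7144
x=-2: |R|=0.3043
x=-10: |R|=0.0361
x=-100: |R|=0.0554
θ=15/16≥1/2 ⇒ |1+1/16x|<|1−15/16x| ∀x<0 ⇒ unbounded interval.

(−∞, 0) — no finite endpoint. Any h>0 works for λ=-10.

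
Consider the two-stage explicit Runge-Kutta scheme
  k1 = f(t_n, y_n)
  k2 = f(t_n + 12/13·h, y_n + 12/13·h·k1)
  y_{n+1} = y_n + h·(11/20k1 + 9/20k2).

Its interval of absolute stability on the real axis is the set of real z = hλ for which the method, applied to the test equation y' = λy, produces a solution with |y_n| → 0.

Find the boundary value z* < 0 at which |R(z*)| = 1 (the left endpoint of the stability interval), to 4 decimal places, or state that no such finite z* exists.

z* = -2.4074.

With y'=λy (z=hλ):
  k1=λy_n ⇒ h·k1=z·y_n;  k2=λ(1+12/13z)y_n ⇒ h·k2=z(1+12/13z)y_n
  y_{n+1}/y_n = 1 + 11/20z + 9/20z(1+12/13z) = 1 + z + 27/65z²
  Hence R(z) = 1 + z + 27/65z².

Find x<0 with |R(x)|<1.
x=-0.9: |R|=0.4365
R=1: x+27/65x²=0 ⇒ x=−65/27=-2.4074; min R=1−1/(4·27/65)=0.3981>−1
Confirm numerically:
  x=-1.996: |R|=0.65890 <1
  x=-1.627: |R|=0.47258 <1
  x=-1.605: |R|=0.46504 <1
  x=-2.577: |R|=1.18154 >1
  x=-2.528: |R|=1.12663 >1
Interval (-2.4074, 0).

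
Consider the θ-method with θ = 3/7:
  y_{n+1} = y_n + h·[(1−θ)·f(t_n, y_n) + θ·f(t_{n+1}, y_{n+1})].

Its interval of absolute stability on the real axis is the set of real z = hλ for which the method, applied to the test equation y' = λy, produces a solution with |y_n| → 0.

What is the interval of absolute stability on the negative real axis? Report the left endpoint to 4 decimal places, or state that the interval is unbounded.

z∈(-14.0000,0).

Test eqn y'=λy, z=hλ:
  y_{n+1} = y_n + z·[4/7·y_n + 3/7·y_{n+1}] ⇒ (1 − 3/7z)y_{n+1} = (1 + 4/7z)y_n
  Hence R(z) = (1 + 4/7z)/(1 − 3/7z).

Find x<0 with |R(x)|<1.
x=-0.94: |R|=0.3299
R=−1: 1+4/7x = −1+3/7x ⇒ -1/7x=2 ⇒ x=2/(-1/7)=-14.0000
Confirm numerically:
  x=-11.400: |R|=0.93689 <1
  x=-8.702: |R|=0.83997 <1
  x=-7.982: |R|=0.80553 <1
  x=-6.920: |R|=0.74496 <1
  x=-14.528: |R|=1.01044 >1
  x=-14.407: |R|=1.00810 >1
Interval (-14.0000, 0).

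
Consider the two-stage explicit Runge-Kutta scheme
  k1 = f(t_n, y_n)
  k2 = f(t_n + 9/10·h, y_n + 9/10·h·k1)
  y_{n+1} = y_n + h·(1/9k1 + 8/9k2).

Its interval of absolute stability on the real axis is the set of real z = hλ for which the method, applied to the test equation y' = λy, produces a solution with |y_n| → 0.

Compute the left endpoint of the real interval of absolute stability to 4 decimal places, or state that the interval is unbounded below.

z* = -1.2500.

On y'=λy, z=hλ:
  k1=λy_n ⇒ h·k1=z·y_n;  k2=λ(1+9/10z)y_n ⇒ h·k2=z(1+9/10z)y_n
  y_{n+1}/y_n = 1 + 1/9z + 8/9z(1+9/10z) = 1 + z + 4/5z²
  Hence R(z) = 1 + z + 4/5z².

Find x<0 with |R(x)|<1.
x=-1.39: |R|=1.1557
R=1: x+4/5x²=0 ⇒ x=−5/4=-1.2500; min R=1−1/(4·4/5)=0.6875>−1
Confirm numerically:
  x=-0.885: |R|=0.74158 <1
  x=-0.720: |R|=0.69472 <1
  x=-0.609: |R|=0.68770 <1
  x=-1.785: |R|=1.76398 >1
  x=-1.633: |R|=1.50035 >1
  x=-1.579: |R|=1.41559 >1
So |R|<1 on (-1.2500, 0).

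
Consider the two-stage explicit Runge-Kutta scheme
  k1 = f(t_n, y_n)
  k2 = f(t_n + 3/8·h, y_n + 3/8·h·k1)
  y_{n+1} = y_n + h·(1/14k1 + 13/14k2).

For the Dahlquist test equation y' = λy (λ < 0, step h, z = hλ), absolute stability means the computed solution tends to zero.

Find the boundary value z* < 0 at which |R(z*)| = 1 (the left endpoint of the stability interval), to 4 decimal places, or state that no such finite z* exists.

Test eqn y'=λy, z=hλ:
  k1=λy_n ⇒ h·k1=z·y_n;  k2=λ(1+3/8z)y_n ⇒ h·k2=z(1+3/8z)y_n
  y_{n+1}/y_n = 1 + 1/14z + 13/14z(1+3/8z) = 1 + z + 39/112z²
  Hence R(z) = 1 + z + 39/112z².

Find x<0 with |R(x)|<1.
x=-0.41: |R|=0.6485
R=1: x+39/112x²=0 ⇒ x=−112/39=-2.8718; min R=1−1/(4·39/112)=0.2821>−1
Confirm numerically:
  x=-1.357: |R|=0.28422 <1
  x=-1.299: |R|=0.28858 <1
  x=-1.154: |R|=0.30972 <1
  x=-3.339: |R|=1.54321 >1
  x=-3.234: |R|=1.40789 >1
  x=-2.944: |R|=1.07402 >1
Interval (-2.8718, 0).

left endpoint -2.8718.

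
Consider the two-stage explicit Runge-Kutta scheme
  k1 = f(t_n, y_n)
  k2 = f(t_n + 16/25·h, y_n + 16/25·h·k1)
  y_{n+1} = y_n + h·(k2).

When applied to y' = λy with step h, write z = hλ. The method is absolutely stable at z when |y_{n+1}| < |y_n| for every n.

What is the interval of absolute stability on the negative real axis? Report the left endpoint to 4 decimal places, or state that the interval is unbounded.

(-1.5625, 0).

Test eqn y'=λy, z=hλ:
  k1=λy_n ⇒ h·k1=z·y_n;  k2=λ(1+16/25z)y_n ⇒ h·k2=z(1+16/25z)y_n
  y_{n+1}/y_n = 1 + z(1+16/25z) = 1 + z + 16/25z²
  so R(z) = 1 + z + 16/25z².

Find x<0 with |R(x)|<1.
x=-0.75: |R|=0.6100
R=1: x+16/25x²=0 ⇒ x=−25/16=-1.5625; min R=1−1/(4·16/25)=0.6094>−1
Confirm numerically:
  x=-1.310: |R|=0.78830 <1
  x=-1.202: |R|=0.72267 <1
  x=-1.089: |R|=0.66999 <1
  x=-2.020: |R|=1.59146 >1
  x=-1.658: |R|=1.10134 >1
  x=-1.649: |R|=1.09129 >1
Interval (-1.5625, 0).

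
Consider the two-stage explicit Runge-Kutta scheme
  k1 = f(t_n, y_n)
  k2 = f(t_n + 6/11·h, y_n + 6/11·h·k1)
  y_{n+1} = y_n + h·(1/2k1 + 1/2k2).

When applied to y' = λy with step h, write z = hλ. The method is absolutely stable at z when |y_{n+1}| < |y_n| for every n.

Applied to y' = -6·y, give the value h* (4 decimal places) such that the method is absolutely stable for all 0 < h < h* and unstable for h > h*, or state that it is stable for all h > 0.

(-3.6667,0); λ=-6 ⇒ h* = (11/3)/6 = 0.6111.

Set f=λy, z=hλ:
  k1=λy_n ⇒ h·k1=z·y_n;  k2=λ(1+6/11z)y_n ⇒ h·k2=z(1+6/11z)y_n
  y_{n+1}/y_n = 1 + 1/2z + 1/2z(1+6/11z) = 1 + z + 3/11z²
  R(z) = 1 + z + 3/11z².

Need |R(x)|<1, x<0.
x=-1.08: |R|=0.2381
R=1: x+3/11x²=0 ⇒ x=−11/3=-3.6667; min R=1−1/(4·3/11)=0.0833>−1
Confirm numerically:
  x=-3.635: |R|=0.96861 <1
  x=-3.147: |R|=0.55398 <1
  x=-2.690: |R|=0.28348 <1
  x=-2.065: |R|=0.09797 <1
  x=-3.790: |R|=1.12748 >1
  x=-3.701: |R|=1.03465 >1
So |R|<1 on (-3.6667, 0).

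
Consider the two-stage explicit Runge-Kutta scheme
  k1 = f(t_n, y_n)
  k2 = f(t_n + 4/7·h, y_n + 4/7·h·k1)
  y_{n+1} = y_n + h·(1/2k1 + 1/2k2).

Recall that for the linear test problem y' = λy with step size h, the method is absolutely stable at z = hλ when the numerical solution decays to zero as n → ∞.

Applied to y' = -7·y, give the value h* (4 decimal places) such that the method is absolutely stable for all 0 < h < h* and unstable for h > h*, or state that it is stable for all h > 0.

(-3.5000,0); λ=-7 ⇒ h* = (7/2)/7 = 0.5000.

Set f=λy, z=hλ:
  k1=λy_n ⇒ h·k1=z·y_n;  k2=λ(1+4/7z)y_n ⇒ h·k2=z(1+4/7z)y_n
  y_{n+1}/y_n = 1 + 1/2z + 1/2z(1+4/7z) = 1 + z + 2/7z²
  R(z) = 1 + z + 2/7z².

Boundary: |R(x)|=1, x<0.
x=-0.67: |R|=0.4583
R=1: x+2/7x²=0 ⇒ x=−7/2=-3.5000; min R=1−1/(4·2/7)=0.1250>−1
Confirm numerically:
  x=-3.376: |R|=0.88039 <1
  x=-3.303: |R|=0.81409 <1
  x=-3.100: |R|=0.64571 <1
  x=-2.811: |R|=0.44663 <1
  x=-3.645: |R|=1.15101 >1
  x=-3.534: |R|=1.03433 >1
Stable set (-3.5000, 0).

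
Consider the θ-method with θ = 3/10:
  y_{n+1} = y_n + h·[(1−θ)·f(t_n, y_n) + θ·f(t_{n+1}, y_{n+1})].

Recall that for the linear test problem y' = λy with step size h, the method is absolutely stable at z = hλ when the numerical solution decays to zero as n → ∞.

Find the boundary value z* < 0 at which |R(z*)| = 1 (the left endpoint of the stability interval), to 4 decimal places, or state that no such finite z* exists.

z* = -5.0000.

Test eqn y'=λy, z=hλ:
  y_{n+1} = y_n + z·[7/10·y_n + 3/10·y_{n+1}] ⇒ (1 − 3/10z)y_{n+1} = (1 + 7/10z)y_n
  R(z) = (1 + 7/10z)/(1 − 3/10z).

Boundary: |R(x)|=1, x<0.
x=-0.37: |R|=0.6670
R=−1: 1+7/10x = −1+3/10x ⇒ -2/5x=2 ⇒ x=2/(-2/5)=-5.0000
Confirm numerically:
  x=-4.728: |R|=0.95501 <1
  x=-4.576: |R|=0.92852 <1
  x=-2.737: |R|=0.50294 <1
  x=-2.339: |R|=0.37451 <1
  x=-5.474: |R|=1.07176 >1
  x=-5.344: |R|=1.05286 >1
  x=-5.224: |R|=1.03490 >1
Stable set (-5.0000, 0).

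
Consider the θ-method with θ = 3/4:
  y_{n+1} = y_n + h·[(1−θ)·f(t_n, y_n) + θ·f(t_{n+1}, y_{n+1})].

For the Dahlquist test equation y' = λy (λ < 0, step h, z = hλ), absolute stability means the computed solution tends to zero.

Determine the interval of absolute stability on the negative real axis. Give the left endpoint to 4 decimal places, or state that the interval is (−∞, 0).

interval (−∞, 0).

Test eqn y'=λy, z=hλ:
  y_{n+1} = y_n + z·[1/4·y_n + 3/4·y_{n+1}] ⇒ (1 − 3/4z)y_{n+1} = (1 + 1/4z)y_n
  Hence R(z) = (1 + 1/4z)/(1 − 3/4z).

Boundary: |R(x)|=1, x<0.
x=-0.6: |R|=0.5862
x=-2: |R|=0.2000
x=-10: |R|=0.1765
x=-100: |R|=0.3158
θ=3/4≥1/2 ⇒ |1+1/4x|<|1−3/4x| ∀x<0 ⇒ interval (−∞,0).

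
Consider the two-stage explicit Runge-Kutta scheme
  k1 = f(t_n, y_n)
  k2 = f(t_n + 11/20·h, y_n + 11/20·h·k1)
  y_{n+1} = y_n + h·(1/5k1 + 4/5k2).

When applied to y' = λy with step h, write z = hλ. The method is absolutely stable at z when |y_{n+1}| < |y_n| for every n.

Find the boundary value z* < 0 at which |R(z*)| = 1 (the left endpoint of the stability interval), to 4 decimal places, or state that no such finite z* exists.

left endpoint -2.2727.

Set f=λy, z=hλ:
  k1=λy_n ⇒ h·k1=z·y_n;  k2=λ(1+11/20z)y_n ⇒ h·k2=z(1+11/20z)y_n
  y_{n+1}/y_n = 1 + 1/5z + 4/5z(1+11/20z) = 1 + z + 11/25z²
  Hence R(z) = 1 + z + 11/25z².

Solve |R(x)|<1 on ℝ⁻.
x=-0.81: |R|=0.4787
R=1: x+11/25x²=0 ⇒ x=−25/11=-2.2727; min R=1−1/(4·11/25)=0.4318>−1
Confirm numerically:
  x=-2.244: |R|=0.97164 <1
  x=-1.988: |R|=0.75094 <1
  x=-1.071: |R|=0.43370 <1
  x=-2.452: |R|=1.19341 >1
  x=-2.307: |R|=1.03479 >1
So |R|<1 on (-2.2727, 0).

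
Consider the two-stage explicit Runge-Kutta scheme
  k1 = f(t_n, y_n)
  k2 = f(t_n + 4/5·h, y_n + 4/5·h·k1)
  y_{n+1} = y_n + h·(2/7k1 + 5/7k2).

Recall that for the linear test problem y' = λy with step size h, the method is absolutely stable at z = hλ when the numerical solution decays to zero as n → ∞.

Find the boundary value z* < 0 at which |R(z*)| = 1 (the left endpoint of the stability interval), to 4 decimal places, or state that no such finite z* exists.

left endpoint -1.7500.

With y'=λy (z=hλ):
  k1=λy_n ⇒ h·k1=z·y_n;  k2=λ(1+4/5z)y_n ⇒ h·k2=z(1+4/5z)y_n
  y_{n+1}/y_n = 1 + 2/7z + 5/7z(1+4/5z) = 1 + z + 4/7z²
  so R(z) = 1 + z + 4/7z².

Find x<0 with |R(x)|<1.
x=-1.28: |R|=0.6562
R=1: x+4/7x²=0 ⇒ x=−7/4=-1.7500; min R=1−1/(4·4/7)=0.5625>−1
Confirm numerically:
  x=-1.431: |R|=0.73915 <1
  x=-1.301: |R|=0.66620 <1
  x=-0.855: |R|=0.56273 <1
  x=-2.222: |R|=1.59931 >1
  x=-1.978: |R|=1.25771 >1
Interval (-1.7500, 0).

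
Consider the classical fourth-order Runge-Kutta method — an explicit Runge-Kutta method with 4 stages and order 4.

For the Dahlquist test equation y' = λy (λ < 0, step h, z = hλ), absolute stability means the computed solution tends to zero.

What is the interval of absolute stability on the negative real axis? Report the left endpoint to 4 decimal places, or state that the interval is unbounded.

z∈(-2.7853,0).

With y'=λy (z=hλ):
  order 4, 4-stage ⇒ R(z)=1+z+z^2/2+z^3/6+z^4/24
  (e.g. R(-1.72)=0.27580, |R|=0.27580)

Find x<0 with |R(x)|<1.
x=-1.72: |R|=0.2758
|R(-3.09)|=1.5654 |R(-2.12)|=0.3808 |R(-0.65)|=0.5229
Bisect:
  x_lo=-3.2711 |R|=2.0161  x_hi=-0.3174 |R|=0.7280
  mid=-1.79429 |R|=0.28455 →hi
  mid=-2.53272 |R|=0.68135 →hi
  mid=-2.90193 |R|=1.19058 →lo
  mid=-2.71733 |R|=0.90227 →hi
  mid=-2.80963 |R|=1.03732 →lo
  mid=-2.76348 |R|=0.96760 →hi
  mid=-2.78655 |R|=1.00190 →lo
  mid=-2.77502 |R|=0.98461 →hi
  mid=-2.78078 |R|=0.99322 →hi
  ...
  [-2.78547,-2.78529] ⇒ x*=-2.7853
Stable set (-2.7853, 0).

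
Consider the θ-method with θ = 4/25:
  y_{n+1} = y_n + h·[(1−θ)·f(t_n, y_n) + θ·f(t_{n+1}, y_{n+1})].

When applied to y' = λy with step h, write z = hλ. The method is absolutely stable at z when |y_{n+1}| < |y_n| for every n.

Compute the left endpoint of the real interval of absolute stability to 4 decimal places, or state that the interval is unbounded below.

Test eqn y'=λy, z=hλ:
  y_{n+1} = y_n + z·[21/25·y_n + 4/25·y_{n+1}] ⇒ (1 − 4/25z)y_{n+1} = (1 + 21/25z)y_n
  so R(z) = (1 + 21/25z)/(1 − 4/25z).

Solve |R(x)|<1 on ℝ⁻.
x=-1.05: |R|=0.1010
R=−1: 1+21/25x = −1+4/25x ⇒ -17/25x=2 ⇒ x=2/(-17/25)=-2.9412
Confirm numerically:
  x=-2.573: |R|=0.82265 <1
  x=-1.857: |R|=0.43163 <1
  x=-1.758: |R|=0.37207 <1
  x=-1.486: |R|=0.20056 <1
  x=-3.498: |R|=1.24277 >1
  x=-3.359: |R|=1.18480 >1
Interval (-2.9412, 0).

left endpoint -2.9412.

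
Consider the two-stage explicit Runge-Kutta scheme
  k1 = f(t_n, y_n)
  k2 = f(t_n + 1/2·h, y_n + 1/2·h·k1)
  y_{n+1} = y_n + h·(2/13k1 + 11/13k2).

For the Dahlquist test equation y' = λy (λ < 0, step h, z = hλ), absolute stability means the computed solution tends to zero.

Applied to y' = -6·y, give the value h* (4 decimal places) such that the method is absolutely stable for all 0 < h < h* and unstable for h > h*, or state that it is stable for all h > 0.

(-2.3636,0); λ=-6 ⇒ h* = (26/11)/6 = 0.3939.

On y'=λy, z=hλ:
  k1=λy_n ⇒ h·k1=z·y_n;  k2=λ(1+1/2z)y_n ⇒ h·k2=z(1+1/2z)y_n
  y_{n+1}/y_n = 1 + 2/13z + 11/13z(1+1/2z) = 1 + z + 11/26z²
  ⇒ R(z) = 1 + z + 11/26z².

Need |R(x)|<1, x<0.
x=-1.05: |R|=0.4164
R=1: x+11/26x²=0 ⇒ x=−26/11=-2.3636; min R=1−1/(4·11/26)=0.4091>−1
Confirm numerically:
  x=-2.257: |R|=0.89817 <1
  x=-1.058: |R|=0.41558 <1
  x=-1.005: |R|=0.42232 <1
  x=-2.898: |R|=1.65517 >1
  x=-2.642: |R|=1.31115 >1
Stable set (-2.3636, 0).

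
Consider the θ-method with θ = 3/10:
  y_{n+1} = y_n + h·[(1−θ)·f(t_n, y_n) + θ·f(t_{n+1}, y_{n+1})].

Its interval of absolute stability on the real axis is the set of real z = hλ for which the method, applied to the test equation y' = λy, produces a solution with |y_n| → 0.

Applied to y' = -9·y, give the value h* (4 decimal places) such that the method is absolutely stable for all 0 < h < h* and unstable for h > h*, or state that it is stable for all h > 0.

(-5.0000,0); λ=-9 ⇒ h* = (5)/9 = 0.5556.

Test eqn y'=λy, z=hλ:
  y_{n+1} = y_n + z·[7/10·y_n + 3/10·y_{n+1}] ⇒ (1 − 3/10z)y_{n+1} = (1 + 7/10z)y_n
  ⇒ R(z) = (1 + 7/10z)/(1 − 3/10z).

Boundary: |R(x)|=1, x<0.
x=-0.33: |R|=0.6997
R=−1: 1+7/10x = −1+3/10x ⇒ -2/5x=2 ⇒ x=2/(-2/5)=-5.0000
Confirm numerically:
  x=-4.709: |R|=0.95176 <1
  x=-2.243: |R|=0.34079 <1
  x=-2.173: |R|=0.31545 <1
  x=-5.453: |R|=1.06874 >1
  x=-5.123: |R|=1.01939 >1
Interval (-5.0000, 0).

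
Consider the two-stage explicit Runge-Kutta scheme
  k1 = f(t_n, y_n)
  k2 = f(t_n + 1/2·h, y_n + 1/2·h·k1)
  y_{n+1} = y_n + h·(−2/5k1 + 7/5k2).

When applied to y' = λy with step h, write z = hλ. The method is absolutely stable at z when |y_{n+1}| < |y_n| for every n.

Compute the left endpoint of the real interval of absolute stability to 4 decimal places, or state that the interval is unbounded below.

Set f=λy, z=hλ:
  k1=λy_n ⇒ h·k1=z·y_n;  k2=λ(1+1/2z)y_n ⇒ h·k2=z(1+1/2z)y_n
  y_{n+1}/y_n = 1 − 2/5z + 7/5z(1+1/2z) = 1 + z + 7/10z²
  ⇒ R(z) = 1 + z + 7/10z².

Boundary: |R(x)|=1, x<0.
x=-1.41: |R|=0.9817
R=1: x+7/10x²=0 ⇒ x=−10/7=-1.4286; min R=1−1/(4·7/10)=0.6429>−1
Confirm numerically:
  x=-1.078: |R|=0.73546 <1
  x=-1.022: |R|=0.70914 <1
  x=-0.845: |R|=0.65482 <1
  x=-2.006: |R|=1.81083 >1
  x=-1.617: |R|=1.21328 >1
  x=-1.460: |R|=1.03212 >1
Stable set (-1.4286, 0).

left endpoint -1.4286.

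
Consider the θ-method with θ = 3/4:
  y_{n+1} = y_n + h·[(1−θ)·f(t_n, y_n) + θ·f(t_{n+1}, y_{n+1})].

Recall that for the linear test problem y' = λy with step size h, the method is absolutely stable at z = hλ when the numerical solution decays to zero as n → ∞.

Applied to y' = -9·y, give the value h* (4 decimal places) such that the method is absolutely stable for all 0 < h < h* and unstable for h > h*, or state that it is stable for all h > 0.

Test eqn y'=λy, z=hλ:
  y_{n+1} = y_n + z·[1/4·y_n + 3/4·y_{n+1}] ⇒ (1 − 3/4z)y_{n+1} = (1 + 1/4z)y_n
  so R(z) = (1 + 1/4z)/(1 − 3/4z).

Find x<0 with |R(x)|<1.
x=-0.71: |R|=0.5367
x=-2: |R|=0.2000
x=-10: |R|=0.1765
x=-100: |R|=0.3158
θ=3/4≥1/2 ⇒ |1+1/4x|<|1−3/4x| ∀x<0 ⇒ unbounded interval.

(−∞, 0) — no finite endpoint. Any h>0 works for λ=-9.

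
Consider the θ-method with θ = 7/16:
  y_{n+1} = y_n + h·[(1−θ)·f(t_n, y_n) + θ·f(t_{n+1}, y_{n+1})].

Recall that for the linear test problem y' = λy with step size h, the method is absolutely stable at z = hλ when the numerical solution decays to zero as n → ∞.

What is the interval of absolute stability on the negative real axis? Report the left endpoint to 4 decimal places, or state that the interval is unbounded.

Set f=λy, z=hλ:
  y_{n+1} = y_n + z·[9/16·y_n + 7/16·y_{n+1}] ⇒ (1 − 7/16z)y_{n+1} = (1 + 9/16z)y_n
  Hence R(z) = (1 + 9/16z)/(1 − 7/16z).

Find x<0 with |R(x)|<1.
x=-0.51: |R|=0.5830
R=−1: 1+9/16x = −1+7/16x ⇒ -1/8x=2 ⇒ x=2/(-1/8)=-16.0000
Confirm numerically:
  x=-10.547: |R|=0.87859 <1
  x=-9.981: |R|=0.85981 <1
  x=-6.488: |R|=0.69024 <1
  x=-16.529: |R|=1.00803 >1
  x=-16.466: |R|=1.00710 >1
So |R|<1 on (-16.0000, 0).

z∈(-16.0000,0).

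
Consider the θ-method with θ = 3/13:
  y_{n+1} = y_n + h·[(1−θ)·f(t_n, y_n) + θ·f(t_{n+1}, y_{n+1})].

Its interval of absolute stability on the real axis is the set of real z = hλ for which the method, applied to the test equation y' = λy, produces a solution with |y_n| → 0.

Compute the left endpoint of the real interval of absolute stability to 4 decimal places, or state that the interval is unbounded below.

With y'=λy (z=hλ):
  y_{n+1} = y_n + z·[10/13·y_n + 3/13·y_{n+1}] ⇒ (1 − 3/13z)y_{n+1} = (1 + 10/13z)y_n
  R(z) = (1 + 10/13z)/(1 − 3/13z).

Need |R(x)|<1, x<0.
x=-1.04: |R|=0.1613
R=−1: 1+10/13x = −1+3/13x ⇒ -7/13x=2 ⇒ x=2/(-7/13)=-3.7143
Confirm numerically:
  x=-2.659: |R|=0.64785 <1
  x=-2.276: |R|=0.49223 <1
  x=-2.270: |R|=0.48965 <1
  x=-2.078: |R|=0.40449 <1
  x=-4.237: |R|=1.14231 >1
  x=-4.094: |R|=1.10513 >1
  x=-3.862: |R|=1.04206 >1
So |R|<1 on (-3.7143, 0).

z* = -3.7143.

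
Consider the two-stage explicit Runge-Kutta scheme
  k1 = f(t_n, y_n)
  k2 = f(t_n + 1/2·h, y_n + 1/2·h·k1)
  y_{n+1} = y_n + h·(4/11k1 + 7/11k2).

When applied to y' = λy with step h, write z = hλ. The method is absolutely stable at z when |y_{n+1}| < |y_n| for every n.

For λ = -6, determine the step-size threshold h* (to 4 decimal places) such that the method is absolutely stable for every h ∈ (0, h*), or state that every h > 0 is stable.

Set f=λy, z=hλ:
  k1=λy_n ⇒ h·k1=z·y_n;  k2=λ(1+1/2z)y_n ⇒ h·k2=z(1+1/2z)y_n
  y_{n+1}/y_n = 1 + 4/11z + 7/11z(1+1/2z) = 1 + z + 7/22z²
  Hence R(z) = 1 + z + 7/22z².

Solve |R(x)|<1 on ℝ⁻.
x=-1.34: |R|=0.2313
R=1: x+7/22x²=0 ⇒ x=−22/7=-3.1429; min R=1−1/(4·7/22)=0.2143>−1
Confirm numerically:
  x=-2.329: |R|=0.39689 <1
  x=-2.102: |R|=0.30386 <1
  x=-1.683: |R|=0.21825 <1
  x=-1.519: |R|=0.21516 <1
  x=-3.350: |R|=1.22080 >1
  x=-3.349: |R|=1.21966 >1
Interval (-3.1429, 0).

(-3.1429,0); λ=-6 ⇒ h* = (22/7)/6 = 0.5238.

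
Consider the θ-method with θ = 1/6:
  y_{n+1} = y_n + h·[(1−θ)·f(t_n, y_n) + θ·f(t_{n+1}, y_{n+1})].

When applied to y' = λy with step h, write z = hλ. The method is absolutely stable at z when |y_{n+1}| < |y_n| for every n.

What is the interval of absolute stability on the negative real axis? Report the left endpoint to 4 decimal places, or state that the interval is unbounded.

Set f=λy, z=hλ:
  y_{n+1} = y_n + z·[5/6·y_n + 1/6·y_{n+1}] ⇒ (1 − 1/6z)y_{n+1} = (1 + 5/6z)y_n
  Hence R(z) = (1 + 5/6z)/(1 − 1/6z).

Boundary: |R(x)|=1, x<0.
x=-0.84: |R|=0.2632
R=−1: 1+5/6x = −1+1/6x ⇒ -2/3x=2 ⇒ x=2/(-2/3)=-3.0000
Confirm numerically:
  x=-2.654: |R|=0.84007 <1
  x=-2.627: |R|=0.82705 <1
  x=-2.253: |R|=0.63795 <1
  x=-1.348: |R|=0.10071 <1
  x=-3.466: |R|=1.19692 >1
  x=-3.078: |R|=1.03437 >1
So |R|<1 on (-3.0000, 0).

z∈(-3.0000,0).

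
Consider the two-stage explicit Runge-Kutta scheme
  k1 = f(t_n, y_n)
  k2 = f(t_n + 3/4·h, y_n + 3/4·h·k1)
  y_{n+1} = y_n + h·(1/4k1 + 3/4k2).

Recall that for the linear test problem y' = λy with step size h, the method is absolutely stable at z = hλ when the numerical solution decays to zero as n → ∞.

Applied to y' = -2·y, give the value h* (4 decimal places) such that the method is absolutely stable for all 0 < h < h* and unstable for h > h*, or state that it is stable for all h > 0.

With y'=λy (z=hλ):
  k1=λy_n ⇒ h·k1=z·y_n;  k2=λ(1+3/4z)y_n ⇒ h·k2=z(1+3/4z)y_n
  y_{n+1}/y_n = 1 + 1/4z + 3/4z(1+3/4z) = 1 + z + 9/16z²
  R(z) = 1 + z + 9/16z².

Boundary: |R(x)|=1, x<0.
x=-0.4: |R|=0.6900
R=1: x+9/16x²=0 ⇒ x=−16/9=-1.7778; min R=1−1/(4·9/16)=0.5556>−1
Confirm numerically:
  x=-1.490: |R|=0.75881 <1
  x=-1.474: |R|=0.74813 <1
  x=-1.118: |R|=0.58508 <1
  x=-1.964: |R|=1.20573 >1
  x=-1.893: |R|=1.12269 >1
So |R|<1 on (-1.7778, 0).

(-1.7778,0); λ=-2 ⇒ h* = (16/9)/2 = 0.8889.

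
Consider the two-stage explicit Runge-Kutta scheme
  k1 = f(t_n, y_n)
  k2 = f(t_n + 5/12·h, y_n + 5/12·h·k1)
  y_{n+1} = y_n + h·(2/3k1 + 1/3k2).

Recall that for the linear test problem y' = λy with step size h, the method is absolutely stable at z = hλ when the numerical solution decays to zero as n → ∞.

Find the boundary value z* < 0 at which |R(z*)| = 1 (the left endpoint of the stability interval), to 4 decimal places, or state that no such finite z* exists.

Set f=λy, z=hλ:
  k1=λy_n ⇒ h·k1=z·y_n;  k2=λ(1+5/12z)y_n ⇒ h·k2=z(1+5/12z)y_n
  y_{n+1}/y_n = 1 + 2/3z + 1/3z(1+5/12z) = 1 + z + 5/36z²
  so R(z) = 1 + z + 5/36z².

Find x<0 with |R(x)|<1.
x=-1.38: |R|=0.1155
R=1: x+5/36x²=0 ⇒ x=−36/5=-7.2000; min R=1−1/(4·5/36)=-0.8000>−1
Confirm numerically:
  x=-6.959: |R|=0.76707 <1
  x=-6.164: |R|=0.11307 <1
  x=-5.597: |R|=0.24611 <1
  x=-4.395: |R|=0.71222 <1
  x=-7.678: |R|=1.50973 >1
  x=-7.656: |R|=1.48488 >1
Interval (-7.2000, 0).

left endpoint -7.2000.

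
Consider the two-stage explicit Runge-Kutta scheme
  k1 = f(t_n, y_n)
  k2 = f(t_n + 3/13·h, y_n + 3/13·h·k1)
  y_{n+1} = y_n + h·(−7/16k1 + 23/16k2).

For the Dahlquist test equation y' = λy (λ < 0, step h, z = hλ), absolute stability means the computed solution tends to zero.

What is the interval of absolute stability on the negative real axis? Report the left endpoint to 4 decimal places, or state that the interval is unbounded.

(-3.0145, 0).

On y'=λy, z=hλ:
  k1=λy_n ⇒ h·k1=z·y_n;  k2=λ(1+3/13z)y_n ⇒ h·k2=z(1+3/13z)y_n
  y_{n+1}/y_n = 1 − 7/16z + 23/16z(1+3/13z) = 1 + z + 69/208z²
  Hence R(z) = 1 + z + 69/208z².

Find x<0 with |R(x)|<1.
x=-1.09: |R|=0.3041
R=1: x+69/208x²=0 ⇒ x=−208/69=-3.0145; min R=1−1/(4·69/208)=0.2464>−1
Confirm numerically:
  x=-2.160: |R|=0.38772 <1
  x=-2.102: |R|=0.36372 <1
  x=-1.505: |R|=0.24638 <1
  x=-3.482: |R|=1.54001 >1
  x=-3.097: |R|=1.08477 >1
Stable set (-3.0145, 0).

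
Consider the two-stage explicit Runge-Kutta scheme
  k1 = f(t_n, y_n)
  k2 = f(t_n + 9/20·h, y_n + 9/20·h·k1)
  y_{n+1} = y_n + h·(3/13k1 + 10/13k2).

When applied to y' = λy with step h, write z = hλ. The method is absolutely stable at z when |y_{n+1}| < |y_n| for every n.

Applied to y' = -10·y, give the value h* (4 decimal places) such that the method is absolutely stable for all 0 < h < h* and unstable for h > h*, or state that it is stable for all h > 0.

(-2.8889,0); λ=-10 ⇒ h* = (26/9)/10 = 0.2889.

Set f=λy, z=hλ:
  k1=λy_n ⇒ h·k1=z·y_n;  k2=λ(1+9/20z)y_n ⇒ h·k2=z(1+9/20z)y_n
  y_{n+1}/y_n = 1 + 3/13z + 10/13z(1+9/20z) = 1 + z + 9/26z²
  Hence R(z) = 1 + z + 9/26z².

Boundary: |R(x)|=1, x<0.
x=-0.86: |R|=0.3960
R=1: x+9/26x²=0 ⇒ x=−26/9=-2.8889; min R=1−1/(4·9/26)=0.2778>−1
Confirm numerically:
  x=-2.318: |R|=0.54193 <1
  x=-1.783: |R|=0.31745 <1
  x=-1.731: |R|=0.30620 <1
  x=-1.416: |R|=0.27806 <1
  x=-3.406: |R|=1.60967 >1
  x=-3.188: |R|=1.33008 >1
Interval (-2.8889, 0).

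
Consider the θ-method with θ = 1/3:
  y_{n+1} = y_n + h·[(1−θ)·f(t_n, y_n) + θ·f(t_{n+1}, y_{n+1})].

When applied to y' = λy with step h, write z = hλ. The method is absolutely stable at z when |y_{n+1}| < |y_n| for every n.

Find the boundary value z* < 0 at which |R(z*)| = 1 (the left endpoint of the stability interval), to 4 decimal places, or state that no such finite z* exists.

With y'=λy (z=hλ):
  y_{n+1} = y_n + z·[2/3·y_n + 1/3·y_{n+1}] ⇒ (1 − 1/3z)y_{n+1} = (1 + 2/3z)y_n
  so R(z) = (1 + 2/3z)/(1 − 1/3z).

Find x<0 with |R(x)|<1.
x=-1.7: |R|=0.0851
R=−1: 1+2/3x = −1+1/3x ⇒ -1/3x=2 ⇒ x=2/(-1/3)=-6.0000
Confirm numerically:
  x=-3.516: |R|=0.61878 <1
  x=-3.162: |R|=0.53944 <1
  x=-3.020: |R|=0.50498 <1
  x=-6.500: |R|=1.05263 >1
  x=-6.327: |R|=1.03506 >1
  x=-6.103: |R|=1.01131 >1
Interval (-6.0000, 0).

z* = -6.0000.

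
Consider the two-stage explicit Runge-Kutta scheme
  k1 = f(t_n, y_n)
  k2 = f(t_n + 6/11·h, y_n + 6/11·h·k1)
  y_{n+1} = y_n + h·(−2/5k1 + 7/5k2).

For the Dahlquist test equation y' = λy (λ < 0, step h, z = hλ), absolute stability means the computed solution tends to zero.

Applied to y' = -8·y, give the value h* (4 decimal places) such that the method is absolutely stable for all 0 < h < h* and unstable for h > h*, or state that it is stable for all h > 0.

(-1.3095,0); λ=-8 ⇒ h* = (55/42)/8 = 0.1637.

On y'=λy, z=hλ:
  k1=λy_n ⇒ h·k1=z·y_n;  k2=λ(1+6/11z)y_n ⇒ h·k2=z(1+6/11z)y_n
  y_{n+1}/y_n = 1 − 2/5z + 7/5z(1+6/11z) = 1 + z + 42/55z²
  ⇒ R(z) = 1 + z + 42/55z².

Find x<0 with |R(x)|<1.
x=-1.31: |R|=1.0005
R=1: x+42/55x²=0 ⇒ x=−55/42=-1.3095; min R=1−1/(4·42/55)=0.6726>−1
Confirm numerically:
  x=-1.013: |R|=0.77062 <1
  x=-0.669: |R|=0.67277 <1
  x=-0.585: |R|=0.67634 <1
  x=-1.857: |R|=1.77636 >1
  x=-1.606: |R|=1.36360 >1
Stable set (-1.3095, 0).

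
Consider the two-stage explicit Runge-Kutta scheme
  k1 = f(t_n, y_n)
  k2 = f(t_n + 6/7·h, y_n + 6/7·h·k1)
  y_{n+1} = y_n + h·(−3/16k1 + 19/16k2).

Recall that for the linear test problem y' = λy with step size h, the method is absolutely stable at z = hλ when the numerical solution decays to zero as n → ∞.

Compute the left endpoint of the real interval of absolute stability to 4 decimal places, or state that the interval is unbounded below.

z* = -0.9825.

Set f=λy, z=hλ:
  k1=λy_n ⇒ h·k1=z·y_n;  k2=λ(1+6/7z)y_n ⇒ h·k2=z(1+6/7z)y_n
  y_{n+1}/y_n = 1 − 3/16z + 19/16z(1+6/7z) = 1 + z + 57/56z²
  Hence R(z) = 1 + z + 57/56z².

Boundary: |R(x)|=1, x<0.
x=-0.71: |R|=0.8031
R=1: x+57/56x²=0 ⇒ x=−56/57=-0.9825; min R=1−1/(4·57/56)=0.7544>−1
Confirm numerically:
  x=-0.937: |R|=0.95665 <1
  x=-0.836: |R|=0.87538 <1
  x=-0.559: |R|=0.75906 <1
  x=-1.329: |R|=1.46878 >1
  x=-1.078: |R|=1.10484 >1
Interval (-0.9825, 0).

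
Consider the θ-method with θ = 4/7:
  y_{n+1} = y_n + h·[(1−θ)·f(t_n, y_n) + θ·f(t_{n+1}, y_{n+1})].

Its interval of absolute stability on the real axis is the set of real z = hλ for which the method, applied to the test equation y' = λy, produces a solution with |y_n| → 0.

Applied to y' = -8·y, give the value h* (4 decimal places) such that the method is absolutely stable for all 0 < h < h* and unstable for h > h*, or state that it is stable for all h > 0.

With y'=λy (z=hλ):
  y_{n+1} = y_n + z·[3/7·y_n + 4/7·y_{n+1}] ⇒ (1 − 4/7z)y_{n+1} = (1 + 3/7z)y_n
  so R(z) = (1 + 3/7z)/(1 − 4/7z).

Find x<0 with |R(x)|<1.
x=-1.71: |R|=0.1351
x=-2: |R|=0.0667
x=-10: |R|=0.4894
x=-100: |R|=0.7199
θ=4/7≥1/2 ⇒ |1+3/7x|<|1−4/7x| ∀x<0 ⇒ stable on all of ℝ⁻.

interval (−∞, 0). Any h>0 works for λ=-8.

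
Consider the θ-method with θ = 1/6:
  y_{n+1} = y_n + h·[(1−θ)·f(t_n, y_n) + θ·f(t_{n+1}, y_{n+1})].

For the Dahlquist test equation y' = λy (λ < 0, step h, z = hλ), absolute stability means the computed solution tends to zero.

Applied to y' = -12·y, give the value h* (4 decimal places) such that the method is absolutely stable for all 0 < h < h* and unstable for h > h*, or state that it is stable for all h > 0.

Test eqn y'=λy, z=hλ:
  y_{n+1} = y_n + z·[5/6·y_n + 1/6·y_{n+1}] ⇒ (1 − 1/6z)y_{n+1} = (1 + 5/6z)y_n
  R(z) = (1 + 5/6z)/(1 − 1/6z).

Boundary: |R(x)|=1, x<0.
x=-1.79: |R|=0.3787
R=−1: 1+5/6x = −1+1/6x ⇒ -2/3x=2 ⇒ x=2/(-2/3)=-3.0000
Confirm numerically:
  x=-2.893: |R|=0.95187 <1
  x=-2.850: |R|=0.93220 <1
  x=-2.347: |R|=0.68707 <1
  x=-1.411: |R|=0.14236 <1
  x=-3.545: |R|=1.22839 >1
  x=-3.265: |R|=1.11441 >1
Interval (-3.0000, 0).

(-3.0000,0); λ=-12 ⇒ h* = (3)/12 = 0.2500.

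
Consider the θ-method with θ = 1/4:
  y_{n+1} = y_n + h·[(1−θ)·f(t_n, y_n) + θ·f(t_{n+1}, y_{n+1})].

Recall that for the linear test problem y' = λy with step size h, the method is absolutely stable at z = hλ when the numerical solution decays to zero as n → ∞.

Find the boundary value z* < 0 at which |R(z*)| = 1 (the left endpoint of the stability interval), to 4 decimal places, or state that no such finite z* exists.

z* = -4.0000.

With y'=λy (z=hλ):
  y_{n+1} = y_n + z·[3/4·y_n + 1/4·y_{n+1}] ⇒ (1 − 1/4z)y_{n+1} = (1 + 3/4z)y_n
  R(z) = (1 + 3/4z)/(1 − 1/4z).

Need |R(x)|<1, x<0.
x=-0.65: |R|=0.4409
R=−1: 1+3/4x = −1+1/4x ⇒ -1/2x=2 ⇒ x=2/(-1/2)=-4.0000
Confirm numerically:
  x=-3.355: |R|=0.82461 <1
  x=-2.865: |R|=0.66934 <1
  x=-2.583: |R|=0.56950 <1
  x=-1.960: |R|=0.31544 <1
  x=-4.533: |R|=1.12493 >1
  x=-4.135: |R|=1.03319 >1
  x=-4.025: |R|=1.00623 >1
Interval (-4.0000, 0).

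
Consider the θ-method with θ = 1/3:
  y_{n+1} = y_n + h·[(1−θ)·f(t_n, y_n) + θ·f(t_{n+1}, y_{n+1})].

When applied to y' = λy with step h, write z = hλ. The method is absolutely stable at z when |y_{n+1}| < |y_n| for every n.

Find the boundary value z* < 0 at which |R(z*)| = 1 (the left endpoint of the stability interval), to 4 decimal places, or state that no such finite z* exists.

left endpoint -6.0000.

With y'=λy (z=hλ):
  y_{n+1} = y_n + z·[2/3·y_n + 1/3·y_{n+1}] ⇒ (1 − 1/3z)y_{n+1} = (1 + 2/3z)y_n
  so R(z) = (1 + 2/3z)/(1 − 1/3z).

Find x<0 with |R(x)|<1.
x=-1.46: |R|=0.0179
R=−1: 1+2/3x = −1+1/3x ⇒ -1/3x=2 ⇒ x=2/(-1/3)=-6.0000
Confirm numerically:
  x=-5.753: |R|=0.97178 <1
  x=-5.328: |R|=0.91931 <1
  x=-4.136: |R|=0.73879 <1
  x=-6.597: |R|=1.06221 >1
  x=-6.521: |R|=1.05472 >1
  x=-6.305: |R|=1.03278 >1
So |R|<1 on (-6.0000, 0).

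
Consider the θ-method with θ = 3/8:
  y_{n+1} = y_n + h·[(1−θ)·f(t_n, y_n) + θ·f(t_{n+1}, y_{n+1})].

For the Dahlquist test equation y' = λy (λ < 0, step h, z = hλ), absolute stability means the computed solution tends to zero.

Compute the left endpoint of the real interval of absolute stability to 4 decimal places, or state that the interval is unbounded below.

left endpoint -8.0000.

On y'=λy, z=hλ:
  y_{n+1} = y_n + z·[5/8·y_n + 3/8·y_{n+1}] ⇒ (1 − 3/8z)y_{n+1} = (1 + 5/8z)y_n
  Hence R(z) = (1 + 5/8z)/(1 − 3/8z).

Solve |R(x)|<1 on ℝ⁻.
x=-1.71: |R|=0.0419
R=−1: 1+5/8x = −1+3/8x ⇒ -1/4x=2 ⇒ x=2/(-1/4)=-8.0000
Confirm numerically:
  x=-3.561: |R|=0.52481 <1
  x=-3.507: |R|=0.51482 <1
  x=-3.296: |R|=0.47406 <1
  x=-8.497: |R|=1.02968 >1
  x=-8.350: |R|=1.02118 >1
Stable set (-8.0000, 0).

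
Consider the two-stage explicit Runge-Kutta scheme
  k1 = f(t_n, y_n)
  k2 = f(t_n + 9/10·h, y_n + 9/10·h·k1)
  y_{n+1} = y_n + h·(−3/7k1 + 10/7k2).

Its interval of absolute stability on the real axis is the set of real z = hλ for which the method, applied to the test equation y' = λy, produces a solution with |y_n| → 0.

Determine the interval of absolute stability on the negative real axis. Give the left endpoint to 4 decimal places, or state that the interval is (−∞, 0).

Set f=λy, z=hλ:
  k1=λy_n ⇒ h·k1=z·y_n;  k2=λ(1+9/10z)y_n ⇒ h·k2=z(1+9/10z)y_n
  y_{n+1}/y_n = 1 − 3/7z + 10/7z(1+9/10z) = 1 + z + 9/7z²
  R(z) = 1 + z + 9/7z².

Solve |R(x)|<1 on ℝ⁻.
x=-1.62: |R|=2.7542
R=1: x+9/7x²=0 ⇒ x=−7/9=-0.7778; min R=1−1/(4·9/7)=0.8056>−1
Confirm numerically:
  x=-0.699: |R|=0.92920 <1
  x=-0.595: |R|=0.86018 <1
  x=-0.526: |R|=0.82973 <1
  x=-1.342: |R|=1.97353 >1
  x=-0.959: |R|=1.22345 >1
  x=-0.889: |R|=1.12713 >1
Stable set (-0.7778, 0).

z∈(-0.7778,0).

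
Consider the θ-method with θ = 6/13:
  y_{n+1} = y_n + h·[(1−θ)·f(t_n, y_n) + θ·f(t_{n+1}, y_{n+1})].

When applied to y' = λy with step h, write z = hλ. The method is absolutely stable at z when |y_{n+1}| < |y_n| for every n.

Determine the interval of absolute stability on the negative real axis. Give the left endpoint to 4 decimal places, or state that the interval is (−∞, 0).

z∈(-26.0000,0).

With y'=λy (z=hλ):
  y_{n+1} = y_n + z·[7/13·y_n + 6/13·y_{n+1}] ⇒ (1 − 6/13z)y_{n+1} = (1 + 7/13z)y_n
  Hence R(z) = (1 + 7/13z)/(1 − 6/13z).

Find x<0 with |R(x)|<1.
x=-1.05: |R|=0.2927
R=−1: 1+7/13x = −1+6/13x ⇒ -1/13x=2 ⇒ x=2/(-1/13)=-26.0000
Confirm numerically:
  x=-25.957: |R|=0.99975 <1
  x=-25.860: |R|=0.99917 <1
  x=-14.318: |R|=0.88189 <1
  x=-11.137: |R|=0.81380 <1
  x=-26.590: |R|=1.00342 >1
  x=-26.369: |R|=1.00216 >1
  x=-26.234: |R|=1.00137 >1
So |R|<1 on (-26.0000, 0).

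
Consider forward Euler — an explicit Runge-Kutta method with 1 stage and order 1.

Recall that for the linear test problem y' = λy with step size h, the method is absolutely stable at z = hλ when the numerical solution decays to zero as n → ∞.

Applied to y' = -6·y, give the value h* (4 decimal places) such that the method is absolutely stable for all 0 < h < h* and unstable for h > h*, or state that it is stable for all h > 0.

(-2.0000,0); λ=-6 ⇒ h* = 0.3333.

With y'=λy (z=hλ):
  order 1, 1-stage ⇒ R(z)=1+z
  (e.g. R(-0.71)=0.29000, |R|=0.29000)

Need |R(x)|<1, x<0.
x=-0.71: |R|=0.2900
|R(-2.32)|=1.3200 |R(-1.03)|=0.0300 |R(-0.75)|=0.2500
Bisect:
  x_lo=-2.4740 |R|=1.4740  x_hi=-0.2984 |R|=0.7016
  mid=-1.38618 |R|=0.38618 →hi
  mid=-1.93010 |R|=0.93010 →hi
  mid=-2.20205 |R|=1.20205 →lo
  mid=-2.06607 |R|=1.06607 →lo
  mid=-1.99808 |R|=0.99808 →hi
  mid=-2.03208 |R|=1.03208 →lo
  mid=-2.01508 |R|=1.01508 →lo
  ...
  [-2.00008,-1.99994] ⇒ x*=-2.0000
Stable set (-2.0000, 0).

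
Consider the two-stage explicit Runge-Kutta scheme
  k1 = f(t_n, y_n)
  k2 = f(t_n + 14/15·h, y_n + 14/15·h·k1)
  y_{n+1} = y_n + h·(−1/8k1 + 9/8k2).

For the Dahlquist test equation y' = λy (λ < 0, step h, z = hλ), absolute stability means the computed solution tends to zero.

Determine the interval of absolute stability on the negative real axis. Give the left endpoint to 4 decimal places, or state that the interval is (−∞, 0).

z∈(-0.9524,0).

On y'=λy, z=hλ:
  k1=λy_n ⇒ h·k1=z·y_n;  k2=λ(1+14/15z)y_n ⇒ h·k2=z(1+14/15z)y_n
  y_{n+1}/y_n = 1 − 1/8z + 9/8z(1+14/15z) = 1 + z + 21/20z²
  Hence R(z) = 1 + z + 21/20z².

Need |R(x)|<1, x<0.
x=-0.76: |R|=0.8465
R=1: x+21/20x²=0 ⇒ x=−20/21=-0.9524; min R=1−1/(4·21/20)=0.7619>−1
Confirm numerically:
  x=-0.931: |R|=0.97910 <1
  x=-0.866: |R|=0.92145 <1
  x=-0.750: |R|=0.84063 <1
  x=-0.609: |R|=0.78043 <1
  x=-1.546: |R|=1.96362 >1
  x=-1.437: |R|=1.73122 >1
  x=-1.230: |R|=1.35855 >1
Stable set (-0.9524, 0).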